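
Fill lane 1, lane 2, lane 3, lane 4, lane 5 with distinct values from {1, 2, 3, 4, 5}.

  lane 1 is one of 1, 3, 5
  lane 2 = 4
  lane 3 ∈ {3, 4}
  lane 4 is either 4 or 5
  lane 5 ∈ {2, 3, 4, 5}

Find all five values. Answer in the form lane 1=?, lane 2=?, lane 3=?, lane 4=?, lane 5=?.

lane 1=1, lane 2=4, lane 3=3, lane 4=5, lane 5=2

lane 2's domain is down to {4}, so lane 2 = 4. Remove 4 from lane 3, lane 4, lane 5.
lane 3's domain is down to {3}, so lane 3 = 3. Remove 3 from lane 1, lane 5.
lane 4's domain is down to {5}, so lane 4 = 5. Eliminate 5 elsewhere: lane 1, lane 5.
lane 5's domain is down to {2}, so lane 5 = 2.
lane 1 must be 1 (only option left).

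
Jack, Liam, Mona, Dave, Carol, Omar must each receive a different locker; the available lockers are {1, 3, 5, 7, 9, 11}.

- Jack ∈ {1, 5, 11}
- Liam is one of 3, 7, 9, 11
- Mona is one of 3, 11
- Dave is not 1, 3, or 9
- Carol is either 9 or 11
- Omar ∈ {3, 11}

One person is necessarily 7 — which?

The 6 variables together cover exactly {1, 3, 5, 7, 9, 11} — 6 values for 6 variables — and 1 appears only in Jack's list, so Jack = 1.
Among the 5 still-open variables, 5 fits only Dave (and all 5 values in {3, 5, 7, 9, 11} must be used), so Dave = 5.
The 4 still-open variables draw from only 4 values {3, 7, 9, 11}, so each is used; only Liam can be 7, hence Liam = 7.

Liam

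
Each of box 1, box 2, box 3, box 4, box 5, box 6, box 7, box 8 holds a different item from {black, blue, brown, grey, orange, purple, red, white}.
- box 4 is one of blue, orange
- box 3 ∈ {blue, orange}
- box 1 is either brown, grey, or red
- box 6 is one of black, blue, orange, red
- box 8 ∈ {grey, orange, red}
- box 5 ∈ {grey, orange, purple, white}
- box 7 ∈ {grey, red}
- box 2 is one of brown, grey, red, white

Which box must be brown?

box 1

Among the 8 variables, black fits only box 6 (and all 8 values in {black, blue, brown, grey, orange, purple, red, white} must be used), so box 6 = black.
The 7 still-open variables draw from only 7 values {blue, brown, grey, orange, purple, red, white}, so each is used; only box 5 can be purple, hence box 5 = purple.
The 6 still-open variables together cover exactly {blue, brown, grey, orange, red, white} — 6 values for 6 variables — and white appears only in box 2's list, so box 2 = white.
The 5 still-open variables together cover exactly {blue, brown, grey, orange, red} — 5 values for 5 variables — and brown appears only in box 1's list, so box 1 = brown.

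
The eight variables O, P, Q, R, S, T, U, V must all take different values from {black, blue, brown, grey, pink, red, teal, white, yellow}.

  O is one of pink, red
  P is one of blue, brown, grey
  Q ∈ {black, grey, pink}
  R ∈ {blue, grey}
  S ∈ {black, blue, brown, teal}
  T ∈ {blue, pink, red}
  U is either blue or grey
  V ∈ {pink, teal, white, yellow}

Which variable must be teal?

S

R and U share exactly the 2 values {blue, grey}; by pigeonhole those values go to them, so strike blue, grey from P, Q, S, T.
P must be brown (only option left). So S can't be brown.
O and T share exactly the 2 values {pink, red}; by pigeonhole those values go to them, so strike pink, red from Q, V.
Q's domain is down to {black}, so Q = black. So S can't be black.
So teal goes to S.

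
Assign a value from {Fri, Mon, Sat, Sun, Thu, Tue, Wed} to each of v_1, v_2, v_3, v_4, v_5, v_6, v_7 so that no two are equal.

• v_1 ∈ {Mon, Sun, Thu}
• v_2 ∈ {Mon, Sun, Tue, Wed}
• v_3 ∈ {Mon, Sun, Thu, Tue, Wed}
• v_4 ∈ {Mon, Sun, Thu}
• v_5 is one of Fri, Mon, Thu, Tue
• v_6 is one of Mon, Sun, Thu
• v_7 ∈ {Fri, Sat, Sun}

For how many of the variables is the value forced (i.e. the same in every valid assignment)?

2

Among the 7 variables, Sat fits only v_7 (and all 7 values in {Fri, Mon, Sat, Sun, Thu, Tue, Wed} must be used), so v_7 = Sat.
Among the 6 still-open variables, Fri fits only v_5 (and all 6 values in {Fri, Mon, Sun, Thu, Tue, Wed} must be used), so v_5 = Fri.
v_1, v_4, v_6 share exactly the 3 values {Mon, Sun, Thu}; by pigeonhole those values go to them, so strike Mon, Sun, Thu from v_2, v_3.
Determined: v_5=Fri, v_7=Sat. The other variables each still have more than one consistent value. That makes 2.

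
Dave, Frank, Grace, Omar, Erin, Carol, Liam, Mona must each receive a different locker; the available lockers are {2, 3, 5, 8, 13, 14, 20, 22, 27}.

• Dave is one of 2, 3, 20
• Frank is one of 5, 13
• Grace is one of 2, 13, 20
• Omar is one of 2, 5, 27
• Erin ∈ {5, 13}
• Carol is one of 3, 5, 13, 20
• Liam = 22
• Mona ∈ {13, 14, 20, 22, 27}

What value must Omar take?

Liam has just one choice, so Liam = 22. So Mona can't be 22.
The 7 still-open variables draw from only 7 values {2, 3, 5, 13, 14, 20, 27}, so each is used; only Mona can be 14, hence Mona = 14.
The 6 still-open variables draw from only 6 values {2, 3, 5, 13, 20, 27}, so each is used; only Omar can be 27, hence Omar = 27.

27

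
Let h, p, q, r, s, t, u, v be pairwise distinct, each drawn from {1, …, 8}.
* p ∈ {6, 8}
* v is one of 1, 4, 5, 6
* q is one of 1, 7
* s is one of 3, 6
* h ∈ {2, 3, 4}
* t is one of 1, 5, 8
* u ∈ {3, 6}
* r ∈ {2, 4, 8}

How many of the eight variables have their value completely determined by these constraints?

The 8 variables draw from only 8 values {1, 2, 3, 4, 5, 6, 7, 8}, so each is used; only q can be 7, hence q = 7.
s and u between them cover only {3, 6} — a naked pair. Remove those values from h, p, v.
That leaves p = 8. Remove 8 from r, t.
h and r between them cover only {2, 4} — a naked pair. Remove those values from v.
Determined: p=8, q=7. The other variables each still have more than one consistent value. That makes 2.

2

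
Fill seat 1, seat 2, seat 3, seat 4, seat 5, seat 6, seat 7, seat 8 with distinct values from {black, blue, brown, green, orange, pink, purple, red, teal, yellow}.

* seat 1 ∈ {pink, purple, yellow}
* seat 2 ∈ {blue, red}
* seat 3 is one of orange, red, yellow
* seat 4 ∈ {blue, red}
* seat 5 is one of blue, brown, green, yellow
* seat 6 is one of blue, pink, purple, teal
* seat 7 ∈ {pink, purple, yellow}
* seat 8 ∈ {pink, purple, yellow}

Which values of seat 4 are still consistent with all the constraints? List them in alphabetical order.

blue, red

The 2 variables seat 2 and seat 4 are confined to {blue, red}, which locks those values in; drop them from seat 3, seat 5, seat 6.
seat 1, seat 7, seat 8 share exactly the 3 values {pink, purple, yellow}; by pigeonhole those values go to them, so strike pink, purple, yellow from seat 3, seat 5, seat 6.
seat 3 must be orange (only option left).
seat 6 must be teal (only option left).
No further eliminations apply; seat 4 can still be any of blue, red.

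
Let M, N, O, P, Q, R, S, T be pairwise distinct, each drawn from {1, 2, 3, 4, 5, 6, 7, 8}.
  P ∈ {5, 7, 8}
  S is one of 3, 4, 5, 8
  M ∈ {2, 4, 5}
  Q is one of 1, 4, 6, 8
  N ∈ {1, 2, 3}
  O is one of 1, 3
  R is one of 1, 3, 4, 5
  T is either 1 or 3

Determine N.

2

Among the 8 variables, 6 fits only Q (and all 8 values in {1, 2, 3, 4, 5, 6, 7, 8} must be used), so Q = 6.
Among the 7 still-open variables, 7 fits only P (and all 7 values in {1, 2, 3, 4, 5, 7, 8} must be used), so P = 7.
The 6 still-open variables draw from only 6 values {1, 2, 3, 4, 5, 8}, so each is used; only S can be 8, hence S = 8.
The 2 variables O and T are confined to {1, 3}, which locks those values in; drop them from N, R.
So N = 2.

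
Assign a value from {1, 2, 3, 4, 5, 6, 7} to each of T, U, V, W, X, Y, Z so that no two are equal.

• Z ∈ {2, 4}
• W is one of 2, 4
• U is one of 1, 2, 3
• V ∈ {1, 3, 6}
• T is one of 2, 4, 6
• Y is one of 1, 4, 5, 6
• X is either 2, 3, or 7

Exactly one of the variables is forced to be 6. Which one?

The 7 variables draw from only 7 values {1, 2, 3, 4, 5, 6, 7}, so each is used; only Y can be 5, hence Y = 5.
The 6 still-open variables together cover exactly {1, 2, 3, 4, 6, 7} — 6 values for 6 variables — and 7 appears only in X's list, so X = 7.
W and Z between them cover only {2, 4} — a naked pair. Remove those values from T, U.
So 6 goes to T.

T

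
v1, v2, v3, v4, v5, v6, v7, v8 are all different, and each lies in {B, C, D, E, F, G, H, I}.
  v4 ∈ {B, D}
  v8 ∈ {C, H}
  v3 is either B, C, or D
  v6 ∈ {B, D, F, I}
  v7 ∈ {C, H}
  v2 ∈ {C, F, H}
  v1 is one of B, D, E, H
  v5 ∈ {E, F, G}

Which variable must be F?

Among the 8 variables, G fits only v5 (and all 8 values in {B, C, D, E, F, G, H, I} must be used), so v5 = G.
The 7 still-open variables together cover exactly {B, C, D, E, F, H, I} — 7 values for 7 variables — and E appears only in v1's list, so v1 = E.
Among the 6 still-open variables, I fits only v6 (and all 6 values in {B, C, D, F, H, I} must be used), so v6 = I.
The 5 still-open variables together cover exactly {B, C, D, F, H} — 5 values for 5 variables — and F appears only in v2's list, so v2 = F.

v2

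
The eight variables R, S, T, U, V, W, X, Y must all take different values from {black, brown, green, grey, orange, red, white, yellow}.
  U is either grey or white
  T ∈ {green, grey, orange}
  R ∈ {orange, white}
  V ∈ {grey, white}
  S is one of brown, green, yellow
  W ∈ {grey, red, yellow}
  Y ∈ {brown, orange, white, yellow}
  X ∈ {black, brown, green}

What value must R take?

orange

The 8 variables draw from only 8 values {black, brown, green, grey, orange, red, white, yellow}, so each is used; only X can be black, hence X = black.
Among the 7 still-open variables, red fits only W (and all 7 values in {brown, green, grey, orange, red, white, yellow} must be used), so W = red.
U and V share exactly the 2 values {grey, white}; by pigeonhole those values go to them, so strike grey, white from R, T, Y.
So R = orange.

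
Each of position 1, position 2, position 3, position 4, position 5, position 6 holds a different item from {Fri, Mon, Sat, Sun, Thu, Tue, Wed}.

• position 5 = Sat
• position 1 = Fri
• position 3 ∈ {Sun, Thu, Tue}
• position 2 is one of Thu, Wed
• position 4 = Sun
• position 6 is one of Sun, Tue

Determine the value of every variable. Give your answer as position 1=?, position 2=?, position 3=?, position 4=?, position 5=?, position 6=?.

position 1's domain is down to {Fri}, so position 1 = Fri.
position 4 must be Sun (only option left). Remove Sun from position 3, position 6.
position 5 has just one choice, so position 5 = Sat.
position 6 must be Tue (only option left). Strike Tue from position 3.
position 3 has just one choice, so position 3 = Thu. Eliminate Thu elsewhere: position 2.
position 2 must be Wed (only option left).

position 1=Fri, position 2=Wed, position 3=Thu, position 4=Sun, position 5=Sat, position 6=Tue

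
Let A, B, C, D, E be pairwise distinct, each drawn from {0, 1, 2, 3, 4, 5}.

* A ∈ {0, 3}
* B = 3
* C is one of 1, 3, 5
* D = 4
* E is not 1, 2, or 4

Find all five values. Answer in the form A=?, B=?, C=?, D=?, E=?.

A=0, B=3, C=1, D=4, E=5

B's domain is down to {3}, so B = 3. So A, C, E can't be 3.
That leaves D = 4.
A's domain is down to {0}, so A = 0. Remove 0 from E.
E has just one choice, so E = 5. Strike 5 from C.
That leaves C = 1.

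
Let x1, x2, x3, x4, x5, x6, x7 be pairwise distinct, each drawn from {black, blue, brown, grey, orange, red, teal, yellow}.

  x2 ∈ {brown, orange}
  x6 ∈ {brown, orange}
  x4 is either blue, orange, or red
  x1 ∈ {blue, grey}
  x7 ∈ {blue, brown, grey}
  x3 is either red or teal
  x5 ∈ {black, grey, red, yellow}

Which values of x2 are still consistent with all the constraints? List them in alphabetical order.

The 2 variables x2 and x6 are confined to {brown, orange}, which locks those values in; drop them from x4, x7.
x1 and x7 share exactly the 2 values {blue, grey}; by pigeonhole those values go to them, so strike blue, grey from x4, x5.
x4 has just one choice, so x4 = red. Eliminate red elsewhere: x3, x5.
x3 must be teal (only option left).
No further eliminations apply; x2 can still be any of brown, orange.

brown, orange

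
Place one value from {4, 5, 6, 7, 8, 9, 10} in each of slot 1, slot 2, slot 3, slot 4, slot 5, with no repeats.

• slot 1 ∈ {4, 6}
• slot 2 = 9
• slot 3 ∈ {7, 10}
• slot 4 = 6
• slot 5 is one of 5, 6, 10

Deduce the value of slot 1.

slot 2 must be 9 (only option left).
slot 4 must be 6 (only option left). Remove 6 from slot 1, slot 5.
So slot 1 = 4.

4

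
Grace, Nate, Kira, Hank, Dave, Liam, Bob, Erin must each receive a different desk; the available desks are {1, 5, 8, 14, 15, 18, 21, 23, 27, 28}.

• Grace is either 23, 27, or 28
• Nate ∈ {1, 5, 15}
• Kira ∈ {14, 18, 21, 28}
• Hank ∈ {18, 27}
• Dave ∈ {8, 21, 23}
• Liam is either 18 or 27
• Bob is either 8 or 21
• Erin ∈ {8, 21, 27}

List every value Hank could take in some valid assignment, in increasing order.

The 2 variables Hank and Liam are confined to {18, 27}, which locks those values in; drop them from Grace, Kira, Erin.
The 2 variables Bob and Erin are confined to {8, 21}, which locks those values in; drop them from Kira, Dave.
Dave's domain is down to {23}, so Dave = 23. Eliminate 23 elsewhere: Grace.
Grace's domain is down to {28}, so Grace = 28. So Kira can't be 28.
Kira must be 14 (only option left).
No further eliminations apply; Hank can still be any of 18, 27.

18, 27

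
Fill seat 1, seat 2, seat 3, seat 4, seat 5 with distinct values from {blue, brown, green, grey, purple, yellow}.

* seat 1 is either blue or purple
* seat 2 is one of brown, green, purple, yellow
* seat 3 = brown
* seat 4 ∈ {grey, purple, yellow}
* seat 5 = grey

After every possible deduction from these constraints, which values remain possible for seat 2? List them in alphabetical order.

seat 3's domain is down to {brown}, so seat 3 = brown. Remove brown from seat 2.
That leaves seat 5 = grey. So seat 4 can't be grey.
No further eliminations apply; seat 2 can still be any of green, purple, yellow.

green, purple, yellow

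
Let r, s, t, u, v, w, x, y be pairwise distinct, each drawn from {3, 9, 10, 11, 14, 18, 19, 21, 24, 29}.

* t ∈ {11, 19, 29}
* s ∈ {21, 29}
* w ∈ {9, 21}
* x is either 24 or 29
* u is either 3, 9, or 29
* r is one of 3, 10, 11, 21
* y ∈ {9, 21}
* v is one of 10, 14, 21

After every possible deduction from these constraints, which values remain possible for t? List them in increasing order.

w and y share exactly the 2 values {9, 21}; by pigeonhole those values go to them, so strike 9, 21 from r, s, u, v.
s's domain is down to {29}, so s = 29. Strike 29 from t, u, x.
u must be 3 (only option left). Strike 3 from r.
That leaves x = 24.
No further eliminations apply; t can still be any of 11, 19.

11, 19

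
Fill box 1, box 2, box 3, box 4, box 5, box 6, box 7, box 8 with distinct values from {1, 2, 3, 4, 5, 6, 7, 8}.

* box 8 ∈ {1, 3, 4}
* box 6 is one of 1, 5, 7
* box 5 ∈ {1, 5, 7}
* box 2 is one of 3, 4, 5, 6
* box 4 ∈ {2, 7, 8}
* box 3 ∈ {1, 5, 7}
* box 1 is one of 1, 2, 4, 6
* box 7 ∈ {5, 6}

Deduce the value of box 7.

Among the 8 variables, 8 fits only box 4 (and all 8 values in {1, 2, 3, 4, 5, 6, 7, 8} must be used), so box 4 = 8.
The 7 still-open variables together cover exactly {1, 2, 3, 4, 5, 6, 7} — 7 values for 7 variables — and 2 appears only in box 1's list, so box 1 = 2.
box 3, box 5, box 6 between them cover only {1, 5, 7} — a naked triple. Remove those values from box 2, box 7, box 8.
So box 7 = 6.

6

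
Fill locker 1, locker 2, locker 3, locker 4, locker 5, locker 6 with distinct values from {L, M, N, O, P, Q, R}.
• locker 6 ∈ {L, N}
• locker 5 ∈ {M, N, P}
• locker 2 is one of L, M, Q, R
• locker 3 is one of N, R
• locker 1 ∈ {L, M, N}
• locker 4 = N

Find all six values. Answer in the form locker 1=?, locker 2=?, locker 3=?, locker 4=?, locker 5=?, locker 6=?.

locker 1=M, locker 2=Q, locker 3=R, locker 4=N, locker 5=P, locker 6=L

locker 4 must be N (only option left). So locker 1, locker 3, locker 5, locker 6 can't be N.
locker 6 has just one choice, so locker 6 = L. So locker 1, locker 2 can't be L.
That leaves locker 1 = M. Strike M from locker 2, locker 5.
That leaves locker 3 = R. Strike R from locker 2.
locker 5 must be P (only option left).
locker 2 must be Q (only option left).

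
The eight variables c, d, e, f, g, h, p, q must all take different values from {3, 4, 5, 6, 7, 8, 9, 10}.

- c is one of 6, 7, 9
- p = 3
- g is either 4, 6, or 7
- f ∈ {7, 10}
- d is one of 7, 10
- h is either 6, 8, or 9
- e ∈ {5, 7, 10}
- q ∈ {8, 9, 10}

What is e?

p has just one choice, so p = 3.
The 7 still-open variables together cover exactly {4, 5, 6, 7, 8, 9, 10} — 7 values for 7 variables — and 4 appears only in g's list, so g = 4.
The 6 still-open variables together cover exactly {5, 6, 7, 8, 9, 10} — 6 values for 6 variables — and 5 appears only in e's list, so e = 5.

5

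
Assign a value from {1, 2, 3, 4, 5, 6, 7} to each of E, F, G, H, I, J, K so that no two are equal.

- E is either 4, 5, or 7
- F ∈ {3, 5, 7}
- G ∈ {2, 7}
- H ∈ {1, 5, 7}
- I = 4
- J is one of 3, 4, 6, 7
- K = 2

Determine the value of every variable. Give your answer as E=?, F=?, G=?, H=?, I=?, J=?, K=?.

E=5, F=3, G=7, H=1, I=4, J=6, K=2

I's domain is down to {4}, so I = 4. Eliminate 4 elsewhere: E, J.
K must be 2 (only option left). So G can't be 2.
G must be 7 (only option left). So E, F, H, J can't be 7.
That leaves E = 5. So F, H can't be 5.
That leaves F = 3. Strike 3 from J.
H must be 1 (only option left).
J must be 6 (only option left).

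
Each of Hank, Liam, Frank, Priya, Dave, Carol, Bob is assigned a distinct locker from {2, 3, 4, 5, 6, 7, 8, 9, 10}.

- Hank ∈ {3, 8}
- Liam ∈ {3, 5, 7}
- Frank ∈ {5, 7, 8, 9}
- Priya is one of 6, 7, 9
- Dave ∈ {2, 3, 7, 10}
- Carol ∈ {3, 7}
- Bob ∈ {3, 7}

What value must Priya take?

Carol and Bob share exactly the 2 values {3, 7}; by pigeonhole those values go to them, so strike 3, 7 from Hank, Liam, Frank, Priya, Dave.
That leaves Hank = 8. So Frank can't be 8.
That leaves Liam = 5. Remove 5 from Frank.
Frank must be 9 (only option left). Remove 9 from Priya.
So Priya = 6.

6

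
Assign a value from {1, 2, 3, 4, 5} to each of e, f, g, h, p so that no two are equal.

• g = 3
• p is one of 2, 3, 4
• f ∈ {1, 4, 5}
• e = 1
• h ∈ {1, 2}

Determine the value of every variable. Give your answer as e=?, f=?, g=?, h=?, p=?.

e=1, f=5, g=3, h=2, p=4

e has just one choice, so e = 1. Eliminate 1 elsewhere: f, h.
g has just one choice, so g = 3. Strike 3 from p.
h has just one choice, so h = 2. Remove 2 from p.
p has just one choice, so p = 4. Strike 4 from f.
f's domain is down to {5}, so f = 5.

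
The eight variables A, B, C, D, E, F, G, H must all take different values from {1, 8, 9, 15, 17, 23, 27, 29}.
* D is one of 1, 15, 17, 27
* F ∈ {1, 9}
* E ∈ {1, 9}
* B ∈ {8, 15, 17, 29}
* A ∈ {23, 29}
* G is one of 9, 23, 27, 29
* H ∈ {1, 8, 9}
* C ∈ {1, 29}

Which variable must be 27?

E and F between them cover only {1, 9} — a naked pair. Remove those values from C, D, G, H.
That leaves C = 29. Remove 29 from A, B, G.
H must be 8 (only option left). Remove 8 from B.
A must be 23 (only option left). Eliminate 23 elsewhere: G.
So 27 goes to G.

G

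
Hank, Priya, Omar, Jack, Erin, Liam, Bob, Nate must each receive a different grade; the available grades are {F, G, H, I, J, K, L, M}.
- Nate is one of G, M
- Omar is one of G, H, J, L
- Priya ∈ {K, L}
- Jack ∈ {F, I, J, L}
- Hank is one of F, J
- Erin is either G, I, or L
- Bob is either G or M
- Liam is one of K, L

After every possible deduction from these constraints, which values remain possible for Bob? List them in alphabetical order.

G, M

Among the 8 variables, H fits only Omar (and all 8 values in {F, G, H, I, J, K, L, M} must be used), so Omar = H.
Priya and Liam share exactly the 2 values {K, L}; by pigeonhole those values go to them, so strike K, L from Jack, Erin.
Bob and Nate between them cover only {G, M} — a naked pair. Remove those values from Erin.
Erin must be I (only option left). Strike I from Jack.
No further eliminations apply; Bob can still be any of G, M.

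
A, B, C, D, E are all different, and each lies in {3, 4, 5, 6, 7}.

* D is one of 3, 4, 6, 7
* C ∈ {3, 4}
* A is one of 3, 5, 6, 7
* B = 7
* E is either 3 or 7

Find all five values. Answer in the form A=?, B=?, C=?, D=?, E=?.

B's domain is down to {7}, so B = 7. Eliminate 7 elsewhere: A, D, E.
That leaves E = 3. Eliminate 3 elsewhere: A, C, D.
C's domain is down to {4}, so C = 4. Strike 4 from D.
That leaves D = 6. So A can't be 6.
A has just one choice, so A = 5.

A=5, B=7, C=4, D=6, E=3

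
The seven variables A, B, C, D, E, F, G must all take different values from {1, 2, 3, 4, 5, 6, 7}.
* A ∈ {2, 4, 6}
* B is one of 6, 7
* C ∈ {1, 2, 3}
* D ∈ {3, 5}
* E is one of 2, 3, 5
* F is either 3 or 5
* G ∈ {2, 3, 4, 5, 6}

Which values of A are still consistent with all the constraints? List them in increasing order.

Among the 7 variables, 1 fits only C (and all 7 values in {1, 2, 3, 4, 5, 6, 7} must be used), so C = 1.
The 6 still-open variables together cover exactly {2, 3, 4, 5, 6, 7} — 6 values for 6 variables — and 7 appears only in B's list, so B = 7.
D and F between them cover only {3, 5} — a naked pair. Remove those values from E, G.
E must be 2 (only option left). Remove 2 from A, G.
No further eliminations apply; A can still be any of 4, 6.

4, 6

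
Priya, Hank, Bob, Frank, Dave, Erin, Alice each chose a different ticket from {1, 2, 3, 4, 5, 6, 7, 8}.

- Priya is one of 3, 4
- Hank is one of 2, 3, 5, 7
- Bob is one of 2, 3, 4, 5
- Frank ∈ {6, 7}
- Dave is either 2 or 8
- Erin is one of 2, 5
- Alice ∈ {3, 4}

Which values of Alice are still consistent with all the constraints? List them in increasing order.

Among the 7 variables, 6 fits only Frank (and all 7 values in {2, 3, 4, 5, 6, 7, 8} must be used), so Frank = 6.
The 6 still-open variables together cover exactly {2, 3, 4, 5, 7, 8} — 6 values for 6 variables — and 7 appears only in Hank's list, so Hank = 7.
The 5 still-open variables draw from only 5 values {2, 3, 4, 5, 8}, so each is used; only Dave can be 8, hence Dave = 8.
Priya and Alice between them cover only {3, 4} — a naked pair. Remove those values from Bob.
No further eliminations apply; Alice can still be any of 3, 4.

3, 4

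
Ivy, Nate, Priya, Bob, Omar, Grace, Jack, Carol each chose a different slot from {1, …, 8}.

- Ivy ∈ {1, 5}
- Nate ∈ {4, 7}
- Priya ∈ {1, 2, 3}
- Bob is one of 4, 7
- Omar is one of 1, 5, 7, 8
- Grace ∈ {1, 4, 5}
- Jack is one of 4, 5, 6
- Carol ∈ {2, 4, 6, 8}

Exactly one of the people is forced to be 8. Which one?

The 8 variables together cover exactly {1, 2, 3, 4, 5, 6, 7, 8} — 8 values for 8 variables — and 3 appears only in Priya's list, so Priya = 3.
The 7 still-open variables draw from only 7 values {1, 2, 4, 5, 6, 7, 8}, so each is used; only Carol can be 2, hence Carol = 2.
The 6 still-open variables together cover exactly {1, 4, 5, 6, 7, 8} — 6 values for 6 variables — and 6 appears only in Jack's list, so Jack = 6.
The 5 still-open variables draw from only 5 values {1, 4, 5, 7, 8}, so each is used; only Omar can be 8, hence Omar = 8.

Omar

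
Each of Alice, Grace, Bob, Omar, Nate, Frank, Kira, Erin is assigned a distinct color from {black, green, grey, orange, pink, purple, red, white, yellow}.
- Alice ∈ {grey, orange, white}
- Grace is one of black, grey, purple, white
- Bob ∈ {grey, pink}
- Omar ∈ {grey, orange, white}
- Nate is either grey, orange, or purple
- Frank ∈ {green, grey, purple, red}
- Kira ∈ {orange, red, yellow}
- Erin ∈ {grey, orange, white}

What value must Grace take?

Alice, Omar, Erin between them cover only {grey, orange, white} — a naked triple. Remove those values from Grace, Bob, Nate, Frank, Kira.
Bob has just one choice, so Bob = pink.
Nate must be purple (only option left). Remove purple from Grace, Frank.
So Grace = black.

black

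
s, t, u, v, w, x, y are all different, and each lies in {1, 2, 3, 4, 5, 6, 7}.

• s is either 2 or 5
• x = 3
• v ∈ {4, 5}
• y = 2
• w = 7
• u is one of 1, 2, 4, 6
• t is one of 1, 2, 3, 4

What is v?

4

w has just one choice, so w = 7.
x has just one choice, so x = 3. Remove 3 from t.
y must be 2 (only option left). Remove 2 from s, t, u.
s must be 5 (only option left). Remove 5 from v.
So v = 4.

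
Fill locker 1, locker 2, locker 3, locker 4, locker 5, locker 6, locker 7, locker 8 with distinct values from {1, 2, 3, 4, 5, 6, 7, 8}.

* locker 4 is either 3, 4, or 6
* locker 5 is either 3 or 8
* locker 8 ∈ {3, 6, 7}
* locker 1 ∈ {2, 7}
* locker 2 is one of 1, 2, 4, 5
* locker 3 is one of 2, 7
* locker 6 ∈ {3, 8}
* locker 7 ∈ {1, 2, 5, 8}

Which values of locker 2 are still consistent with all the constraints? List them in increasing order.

1, 5

The 2 variables locker 1 and locker 3 are confined to {2, 7}, which locks those values in; drop them from locker 2, locker 7, locker 8.
The 2 variables locker 5 and locker 6 are confined to {3, 8}, which locks those values in; drop them from locker 4, locker 7, locker 8.
That leaves locker 8 = 6. Eliminate 6 elsewhere: locker 4.
locker 4 has just one choice, so locker 4 = 4. Remove 4 from locker 2.
No further eliminations apply; locker 2 can still be any of 1, 5.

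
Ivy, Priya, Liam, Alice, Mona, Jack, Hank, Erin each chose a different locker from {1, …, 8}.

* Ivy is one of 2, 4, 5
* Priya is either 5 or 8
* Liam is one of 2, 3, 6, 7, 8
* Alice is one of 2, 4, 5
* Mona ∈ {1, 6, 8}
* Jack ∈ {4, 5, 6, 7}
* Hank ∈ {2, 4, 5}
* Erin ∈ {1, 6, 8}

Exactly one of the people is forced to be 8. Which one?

Priya

The 8 variables draw from only 8 values {1, 2, 3, 4, 5, 6, 7, 8}, so each is used; only Liam can be 3, hence Liam = 3.
Among the 7 still-open variables, 7 fits only Jack (and all 7 values in {1, 2, 4, 5, 6, 7, 8} must be used), so Jack = 7.
The 3 variables Ivy, Alice, Hank are confined to {2, 4, 5}, which locks those values in; drop them from Priya.
So 8 goes to Priya.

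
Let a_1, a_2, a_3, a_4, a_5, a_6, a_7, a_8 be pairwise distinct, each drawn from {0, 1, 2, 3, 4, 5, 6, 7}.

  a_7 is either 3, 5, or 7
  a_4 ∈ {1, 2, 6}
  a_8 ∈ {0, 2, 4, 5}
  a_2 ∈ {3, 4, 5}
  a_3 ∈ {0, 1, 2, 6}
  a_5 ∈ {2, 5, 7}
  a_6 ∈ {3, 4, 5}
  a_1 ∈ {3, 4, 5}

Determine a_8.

a_1, a_2, a_6 between them cover only {3, 4, 5} — a naked triple. Remove those values from a_5, a_7, a_8.
That leaves a_7 = 7. Remove 7 from a_5.
a_5 has just one choice, so a_5 = 2. So a_3, a_4, a_8 can't be 2.
So a_8 = 0.

0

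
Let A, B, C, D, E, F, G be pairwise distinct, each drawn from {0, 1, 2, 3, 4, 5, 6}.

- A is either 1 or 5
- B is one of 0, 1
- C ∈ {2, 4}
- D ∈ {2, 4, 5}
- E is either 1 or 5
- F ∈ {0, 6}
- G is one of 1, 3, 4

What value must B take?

Among the 7 variables, 3 fits only G (and all 7 values in {0, 1, 2, 3, 4, 5, 6} must be used), so G = 3.
Among the 6 still-open variables, 6 fits only F (and all 6 values in {0, 1, 2, 4, 5, 6} must be used), so F = 6.
Among the 5 still-open variables, 0 fits only B (and all 5 values in {0, 1, 2, 4, 5} must be used), so B = 0.

0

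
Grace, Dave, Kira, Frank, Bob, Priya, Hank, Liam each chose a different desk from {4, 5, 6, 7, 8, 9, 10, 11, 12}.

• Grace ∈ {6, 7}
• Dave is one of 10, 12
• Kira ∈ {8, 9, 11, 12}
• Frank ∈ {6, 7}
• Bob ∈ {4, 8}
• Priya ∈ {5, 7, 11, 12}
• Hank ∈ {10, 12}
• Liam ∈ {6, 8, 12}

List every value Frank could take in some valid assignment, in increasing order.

The 2 variables Grace and Frank are confined to {6, 7}, which locks those values in; drop them from Priya, Liam.
Dave and Hank share exactly the 2 values {10, 12}; by pigeonhole those values go to them, so strike 10, 12 from Kira, Priya, Liam.
Liam must be 8 (only option left). Remove 8 from Kira, Bob.
Bob must be 4 (only option left).
No further eliminations apply; Frank can still be any of 6, 7.

6, 7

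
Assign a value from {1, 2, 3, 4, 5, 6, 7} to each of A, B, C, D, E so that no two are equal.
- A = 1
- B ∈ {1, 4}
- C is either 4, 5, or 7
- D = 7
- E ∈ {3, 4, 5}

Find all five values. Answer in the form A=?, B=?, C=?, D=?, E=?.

A has just one choice, so A = 1. Remove 1 from B.
B's domain is down to {4}, so B = 4. Remove 4 from C, E.
D's domain is down to {7}, so D = 7. Remove 7 from C.
C's domain is down to {5}, so C = 5. Eliminate 5 elsewhere: E.
E must be 3 (only option left).

A=1, B=4, C=5, D=7, E=3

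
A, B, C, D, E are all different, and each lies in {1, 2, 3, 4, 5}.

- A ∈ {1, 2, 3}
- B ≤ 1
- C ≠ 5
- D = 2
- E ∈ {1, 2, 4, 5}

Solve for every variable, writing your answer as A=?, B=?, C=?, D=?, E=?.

A=3, B=1, C=4, D=2, E=5

B has just one choice, so B = 1. Strike 1 from A, C, E.
That leaves D = 2. So A, C, E can't be 2.
A's domain is down to {3}, so A = 3. Remove 3 from C.
C has just one choice, so C = 4. Strike 4 from E.
E has just one choice, so E = 5.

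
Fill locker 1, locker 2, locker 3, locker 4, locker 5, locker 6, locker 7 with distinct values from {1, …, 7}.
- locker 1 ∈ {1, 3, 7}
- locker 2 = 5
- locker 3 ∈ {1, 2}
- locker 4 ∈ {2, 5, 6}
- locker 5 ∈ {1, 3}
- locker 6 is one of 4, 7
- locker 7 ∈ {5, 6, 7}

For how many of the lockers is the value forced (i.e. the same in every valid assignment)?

2

locker 2's domain is down to {5}, so locker 2 = 5. Eliminate 5 elsewhere: locker 4, locker 7.
The 6 still-open variables together cover exactly {1, 2, 3, 4, 6, 7} — 6 values for 6 variables — and 4 appears only in locker 6's list, so locker 6 = 4.
Determined: locker 2=5, locker 6=4. The other lockers each still have more than one consistent value. That makes 2.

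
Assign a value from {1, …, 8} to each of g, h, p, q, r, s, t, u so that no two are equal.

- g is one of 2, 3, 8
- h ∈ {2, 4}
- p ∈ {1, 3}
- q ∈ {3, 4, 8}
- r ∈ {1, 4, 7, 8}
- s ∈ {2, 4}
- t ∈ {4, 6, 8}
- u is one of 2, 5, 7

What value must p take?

1

The 8 variables together cover exactly {1, 2, 3, 4, 5, 6, 7, 8} — 8 values for 8 variables — and 5 appears only in u's list, so u = 5.
The 7 still-open variables together cover exactly {1, 2, 3, 4, 6, 7, 8} — 7 values for 7 variables — and 6 appears only in t's list, so t = 6.
Among the 6 still-open variables, 7 fits only r (and all 6 values in {1, 2, 3, 4, 7, 8} must be used), so r = 7.
Among the 5 still-open variables, 1 fits only p (and all 5 values in {1, 2, 3, 4, 8} must be used), so p = 1.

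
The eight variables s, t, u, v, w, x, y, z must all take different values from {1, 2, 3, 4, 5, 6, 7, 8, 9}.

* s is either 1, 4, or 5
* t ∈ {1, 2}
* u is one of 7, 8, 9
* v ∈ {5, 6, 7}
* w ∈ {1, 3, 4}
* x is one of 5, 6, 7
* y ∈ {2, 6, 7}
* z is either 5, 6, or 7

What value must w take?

3

v, x, z share exactly the 3 values {5, 6, 7}; by pigeonhole those values go to them, so strike 5, 6, 7 from s, u, y.
That leaves y = 2. Eliminate 2 elsewhere: t.
That leaves t = 1. Strike 1 from s, w.
s has just one choice, so s = 4. Eliminate 4 elsewhere: w.
So w = 3.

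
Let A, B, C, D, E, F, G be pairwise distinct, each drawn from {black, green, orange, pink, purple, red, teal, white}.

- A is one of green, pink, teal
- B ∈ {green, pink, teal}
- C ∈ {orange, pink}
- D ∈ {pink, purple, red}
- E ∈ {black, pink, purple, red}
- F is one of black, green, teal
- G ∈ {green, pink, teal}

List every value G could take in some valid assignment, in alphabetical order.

Among the 7 variables, orange fits only C (and all 7 values in {black, green, orange, pink, purple, red, teal} must be used), so C = orange.
A, B, G share exactly the 3 values {green, pink, teal}; by pigeonhole those values go to them, so strike green, pink, teal from D, E, F.
F must be black (only option left). So E can't be black.
No further eliminations apply; G can still be any of green, pink, teal.

green, pink, teal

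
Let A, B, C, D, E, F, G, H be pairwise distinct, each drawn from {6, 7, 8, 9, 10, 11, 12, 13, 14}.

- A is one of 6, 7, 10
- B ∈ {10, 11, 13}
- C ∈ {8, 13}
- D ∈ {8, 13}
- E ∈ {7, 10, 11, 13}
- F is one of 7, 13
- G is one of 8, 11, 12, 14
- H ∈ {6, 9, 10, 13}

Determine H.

9

The 2 variables C and D are confined to {8, 13}, which locks those values in; drop them from B, E, F, G, H.
F's domain is down to {7}, so F = 7. Eliminate 7 elsewhere: A, E.
The 2 variables B and E are confined to {10, 11}, which locks those values in; drop them from A, G, H.
A has just one choice, so A = 6. Strike 6 from H.
So H = 9.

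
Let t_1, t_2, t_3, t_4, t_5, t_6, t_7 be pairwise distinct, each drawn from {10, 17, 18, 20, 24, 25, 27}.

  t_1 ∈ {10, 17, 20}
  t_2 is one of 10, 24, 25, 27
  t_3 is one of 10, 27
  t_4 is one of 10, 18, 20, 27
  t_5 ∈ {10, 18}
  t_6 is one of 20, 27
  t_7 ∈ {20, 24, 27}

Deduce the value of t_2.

Among the 7 variables, 17 fits only t_1 (and all 7 values in {10, 17, 18, 20, 24, 25, 27} must be used), so t_1 = 17.
Among the 6 still-open variables, 25 fits only t_2 (and all 6 values in {10, 18, 20, 24, 25, 27} must be used), so t_2 = 25.

25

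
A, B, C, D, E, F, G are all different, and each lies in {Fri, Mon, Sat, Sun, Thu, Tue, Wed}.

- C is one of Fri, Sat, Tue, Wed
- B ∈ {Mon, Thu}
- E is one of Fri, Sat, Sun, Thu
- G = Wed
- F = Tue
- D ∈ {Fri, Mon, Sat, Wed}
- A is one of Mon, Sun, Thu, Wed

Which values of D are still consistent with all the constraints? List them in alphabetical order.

F must be Tue (only option left). Strike Tue from C.
That leaves G = Wed. So A, C, D can't be Wed.
No further eliminations apply; D can still be any of Fri, Mon, Sat.

Fri, Mon, Sat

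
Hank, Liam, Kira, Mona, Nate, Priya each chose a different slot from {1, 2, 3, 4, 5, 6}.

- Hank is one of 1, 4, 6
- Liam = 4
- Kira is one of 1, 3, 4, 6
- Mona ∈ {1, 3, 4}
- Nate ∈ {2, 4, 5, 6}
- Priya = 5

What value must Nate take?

Liam has just one choice, so Liam = 4. Eliminate 4 elsewhere: Hank, Kira, Mona, Nate.
Priya has just one choice, so Priya = 5. So Nate can't be 5.
Among the 4 still-open variables, 2 fits only Nate (and all 4 values in {1, 2, 3, 6} must be used), so Nate = 2.

2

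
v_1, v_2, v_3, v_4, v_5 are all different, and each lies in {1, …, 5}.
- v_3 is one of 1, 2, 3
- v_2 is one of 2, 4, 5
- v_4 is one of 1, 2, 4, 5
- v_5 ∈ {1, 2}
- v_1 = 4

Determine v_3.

v_1's domain is down to {4}, so v_1 = 4. So v_2, v_4 can't be 4.
Among the 4 still-open variables, 3 fits only v_3 (and all 4 values in {1, 2, 3, 5} must be used), so v_3 = 3.

3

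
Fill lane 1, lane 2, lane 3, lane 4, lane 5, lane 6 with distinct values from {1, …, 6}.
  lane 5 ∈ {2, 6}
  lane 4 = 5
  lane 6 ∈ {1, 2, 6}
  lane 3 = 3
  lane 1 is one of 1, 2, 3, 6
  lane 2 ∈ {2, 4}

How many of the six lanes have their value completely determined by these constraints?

3

lane 3's domain is down to {3}, so lane 3 = 3. Eliminate 3 elsewhere: lane 1.
lane 4 has just one choice, so lane 4 = 5.
Among the 4 still-open variables, 4 fits only lane 2 (and all 4 values in {1, 2, 4, 6} must be used), so lane 2 = 4.
Determined: lane 2=4, lane 3=3, lane 4=5. The other lanes each still have more than one consistent value. That makes 3.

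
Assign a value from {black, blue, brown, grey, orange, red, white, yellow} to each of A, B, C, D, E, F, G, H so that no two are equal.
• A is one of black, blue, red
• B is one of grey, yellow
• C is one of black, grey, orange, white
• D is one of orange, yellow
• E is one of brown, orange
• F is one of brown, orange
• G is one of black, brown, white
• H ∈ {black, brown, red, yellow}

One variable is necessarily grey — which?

B

The 8 variables together cover exactly {black, blue, brown, grey, orange, red, white, yellow} — 8 values for 8 variables — and blue appears only in A's list, so A = blue.
Among the 7 still-open variables, red fits only H (and all 7 values in {black, brown, grey, orange, red, white, yellow} must be used), so H = red.
The 2 variables E and F are confined to {brown, orange}, which locks those values in; drop them from C, D, G.
D must be yellow (only option left). Eliminate yellow elsewhere: B.
So grey goes to B.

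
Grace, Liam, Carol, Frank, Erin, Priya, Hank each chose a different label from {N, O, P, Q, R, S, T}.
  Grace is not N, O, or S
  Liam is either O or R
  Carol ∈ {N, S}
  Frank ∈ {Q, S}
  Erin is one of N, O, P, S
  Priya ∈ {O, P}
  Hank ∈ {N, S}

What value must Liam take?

R

The 7 variables draw from only 7 values {N, O, P, Q, R, S, T}, so each is used; only Grace can be T, hence Grace = T.
Among the 6 still-open variables, Q fits only Frank (and all 6 values in {N, O, P, Q, R, S} must be used), so Frank = Q.
The 5 still-open variables draw from only 5 values {N, O, P, R, S}, so each is used; only Liam can be R, hence Liam = R.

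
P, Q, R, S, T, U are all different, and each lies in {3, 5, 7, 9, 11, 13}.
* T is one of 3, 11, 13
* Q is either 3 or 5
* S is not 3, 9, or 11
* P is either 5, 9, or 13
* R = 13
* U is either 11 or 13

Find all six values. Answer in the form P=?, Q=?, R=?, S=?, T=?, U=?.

R has just one choice, so R = 13. So P, S, T, U can't be 13.
U's domain is down to {11}, so U = 11. So T can't be 11.
That leaves T = 3. So Q can't be 3.
Q has just one choice, so Q = 5. So P, S can't be 5.
That leaves S = 7.
P's domain is down to {9}, so P = 9.

P=9, Q=5, R=13, S=7, T=3, U=11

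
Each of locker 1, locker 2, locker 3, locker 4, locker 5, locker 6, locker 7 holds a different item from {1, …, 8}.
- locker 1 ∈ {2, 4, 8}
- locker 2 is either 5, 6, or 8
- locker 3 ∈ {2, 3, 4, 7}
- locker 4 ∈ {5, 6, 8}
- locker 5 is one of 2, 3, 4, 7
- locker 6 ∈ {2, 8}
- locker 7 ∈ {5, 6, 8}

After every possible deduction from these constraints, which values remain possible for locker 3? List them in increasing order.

The 3 variables locker 2, locker 4, locker 7 are confined to {5, 6, 8}, which locks those values in; drop them from locker 1, locker 6.
locker 6 must be 2 (only option left). So locker 1, locker 3, locker 5 can't be 2.
locker 1's domain is down to {4}, so locker 1 = 4. Strike 4 from locker 3, locker 5.
No further eliminations apply; locker 3 can still be any of 3, 7.

3, 7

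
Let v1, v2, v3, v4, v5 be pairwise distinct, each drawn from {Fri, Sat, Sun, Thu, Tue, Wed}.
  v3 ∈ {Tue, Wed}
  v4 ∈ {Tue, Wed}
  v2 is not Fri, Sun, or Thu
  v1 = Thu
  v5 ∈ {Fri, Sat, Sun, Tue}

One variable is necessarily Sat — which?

v1 has just one choice, so v1 = Thu.
The 2 variables v3 and v4 are confined to {Tue, Wed}, which locks those values in; drop them from v2, v5.
So Sat goes to v2.

v2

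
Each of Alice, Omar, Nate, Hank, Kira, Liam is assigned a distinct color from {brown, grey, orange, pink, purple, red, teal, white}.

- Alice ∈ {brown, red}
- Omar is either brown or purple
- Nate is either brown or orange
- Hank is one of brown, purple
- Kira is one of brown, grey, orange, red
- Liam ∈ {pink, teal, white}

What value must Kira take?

grey

The 2 variables Omar and Hank are confined to {brown, purple}, which locks those values in; drop them from Alice, Nate, Kira.
Alice's domain is down to {red}, so Alice = red. So Kira can't be red.
Nate has just one choice, so Nate = orange. Strike orange from Kira.
So Kira = grey.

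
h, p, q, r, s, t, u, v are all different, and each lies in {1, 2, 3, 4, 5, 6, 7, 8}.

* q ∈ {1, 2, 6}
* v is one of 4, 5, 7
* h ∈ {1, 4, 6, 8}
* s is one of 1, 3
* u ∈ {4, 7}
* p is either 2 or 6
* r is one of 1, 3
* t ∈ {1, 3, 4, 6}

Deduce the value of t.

The 8 variables draw from only 8 values {1, 2, 3, 4, 5, 6, 7, 8}, so each is used; only v can be 5, hence v = 5.
The 7 still-open variables draw from only 7 values {1, 2, 3, 4, 6, 7, 8}, so each is used; only u can be 7, hence u = 7.
The 6 still-open variables draw from only 6 values {1, 2, 3, 4, 6, 8}, so each is used; only h can be 8, hence h = 8.
Among the 5 still-open variables, 4 fits only t (and all 5 values in {1, 2, 3, 4, 6} must be used), so t = 4.

4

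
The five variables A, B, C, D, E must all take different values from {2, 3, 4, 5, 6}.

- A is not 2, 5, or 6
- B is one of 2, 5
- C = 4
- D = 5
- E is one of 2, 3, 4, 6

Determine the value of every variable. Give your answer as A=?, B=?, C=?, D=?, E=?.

C has just one choice, so C = 4. Strike 4 from A, E.
That leaves D = 5. Remove 5 from B.
That leaves A = 3. Strike 3 from E.
B has just one choice, so B = 2. So E can't be 2.
E has just one choice, so E = 6.

A=3, B=2, C=4, D=5, E=6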